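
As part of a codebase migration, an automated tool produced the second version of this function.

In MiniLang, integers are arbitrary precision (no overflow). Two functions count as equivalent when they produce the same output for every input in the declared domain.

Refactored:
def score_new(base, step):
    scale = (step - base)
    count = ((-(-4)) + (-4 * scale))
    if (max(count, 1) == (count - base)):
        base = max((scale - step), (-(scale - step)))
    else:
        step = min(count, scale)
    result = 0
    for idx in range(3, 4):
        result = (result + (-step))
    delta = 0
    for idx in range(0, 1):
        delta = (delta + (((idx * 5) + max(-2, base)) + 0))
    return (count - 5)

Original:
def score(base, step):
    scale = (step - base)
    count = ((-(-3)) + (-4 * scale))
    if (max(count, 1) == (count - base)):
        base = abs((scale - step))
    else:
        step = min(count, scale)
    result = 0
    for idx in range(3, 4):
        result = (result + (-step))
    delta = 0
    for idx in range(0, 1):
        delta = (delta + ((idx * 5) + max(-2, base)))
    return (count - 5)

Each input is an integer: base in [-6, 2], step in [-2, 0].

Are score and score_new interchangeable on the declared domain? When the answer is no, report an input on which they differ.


There is a counterexample at base=-6, step=-2: -18 on one side, -17 on the other.
score: scale=4, then count=-13, then (max(count, 1) == (count - base)) is false, then step=-13, then result=0, then (idx=3), then result=13, then delta=0, then (idx=0), then delta=-2, then returns -18
score_new: scale=4, then count=-12, then (max(count, 1) == (count - base)) is false, then step=-12, then result=0, then (idx=3), then result=12, then delta=0, then (idx=0), then delta=-2, then returns -17
verdict: not equivalent; witness: base=-6, step=-2


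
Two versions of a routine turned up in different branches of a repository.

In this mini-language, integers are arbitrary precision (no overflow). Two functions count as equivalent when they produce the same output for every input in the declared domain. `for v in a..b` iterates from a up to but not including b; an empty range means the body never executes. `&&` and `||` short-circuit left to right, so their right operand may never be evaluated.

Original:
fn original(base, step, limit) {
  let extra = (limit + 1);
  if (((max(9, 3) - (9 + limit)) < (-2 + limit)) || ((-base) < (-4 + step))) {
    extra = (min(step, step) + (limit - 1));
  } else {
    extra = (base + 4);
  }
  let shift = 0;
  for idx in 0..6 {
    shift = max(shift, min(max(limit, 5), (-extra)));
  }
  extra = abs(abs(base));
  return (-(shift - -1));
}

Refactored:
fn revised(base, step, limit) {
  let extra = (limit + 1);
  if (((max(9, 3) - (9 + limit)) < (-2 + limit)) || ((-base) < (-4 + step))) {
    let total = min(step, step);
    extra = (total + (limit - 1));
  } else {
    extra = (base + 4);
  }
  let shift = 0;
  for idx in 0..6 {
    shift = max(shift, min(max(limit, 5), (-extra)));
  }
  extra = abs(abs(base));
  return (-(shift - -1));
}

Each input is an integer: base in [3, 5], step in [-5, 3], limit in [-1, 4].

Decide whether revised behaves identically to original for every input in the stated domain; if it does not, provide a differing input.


Side by side, the visible changes include: statement counts differ; local variable names differ.
Tracing base=3, step=0, limit=4: original: extra becomes 5; next (((max(9, 3) - (9 + limit)) < (-2 + limit)) || ((-base) < (-4 + step))) evaluates to true; next extra becomes 3; next shift becomes 0; next at idx=0:; next shift becomes 0; next at idx=1:; next shift becomes 0; next at idx=2:; next shift becomes 0; next at idx=3:; next shift becomes 0; next at idx=4:; next shift becomes 0; next at idx=5:; next shift becomes 0; next extra becomes 3; next final value -1 | revised: extra becomes 5; next (((max(9, 3) - (9 + limit)) < (-2 + limit)) || ((-base) < (-4 + step))) evaluates to true; next total becomes 0; next extra becomes 3; next shift becomes 0; next at idx=0:; next shift becomes 0; next at idx=1:; next shift becomes 0; next at idx=2:; next shift becomes 0; next at idx=3:; next shift becomes 0; next at idx=4:; next shift becomes 0; next at idx=5:; next shift becomes 0; next extra becomes 3; next final value -1 — matching result -1.
An exhaustive pass over the 162 declared inputs shows identical outputs.
verdict: equivalent


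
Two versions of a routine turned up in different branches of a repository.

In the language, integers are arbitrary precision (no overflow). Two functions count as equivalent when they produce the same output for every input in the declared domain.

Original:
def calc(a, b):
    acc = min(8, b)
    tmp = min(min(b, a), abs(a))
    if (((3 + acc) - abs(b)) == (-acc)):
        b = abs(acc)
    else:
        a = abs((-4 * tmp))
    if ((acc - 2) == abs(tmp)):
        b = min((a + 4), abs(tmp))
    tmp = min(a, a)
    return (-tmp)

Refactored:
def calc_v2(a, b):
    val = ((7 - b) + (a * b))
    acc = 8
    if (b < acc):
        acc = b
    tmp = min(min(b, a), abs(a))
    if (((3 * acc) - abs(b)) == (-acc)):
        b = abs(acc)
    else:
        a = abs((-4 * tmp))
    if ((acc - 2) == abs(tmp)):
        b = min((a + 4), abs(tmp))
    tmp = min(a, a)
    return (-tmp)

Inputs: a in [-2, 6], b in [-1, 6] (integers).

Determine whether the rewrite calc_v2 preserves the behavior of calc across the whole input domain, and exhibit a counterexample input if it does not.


There is a counterexample at a=-2, b=-1: 2 on one side, -8 on the other.
calc: acc=-1, then tmp=-2, then (((3 + acc) - abs(b)) == (-acc)) is true, then b=1, then ((acc - 2) == abs(tmp)) is false, then tmp=-2, then returns 2
calc_v2: val=10, then acc=8, then (b < acc) is true, then acc=-1, then tmp=-2, then (((3 * acc) - abs(b)) == (-acc)) is false, then a=8, then ((acc - 2) == abs(tmp)) is false, then tmp=8, then returns -8
verdict: not equivalent; witness: a=-2, b=-1


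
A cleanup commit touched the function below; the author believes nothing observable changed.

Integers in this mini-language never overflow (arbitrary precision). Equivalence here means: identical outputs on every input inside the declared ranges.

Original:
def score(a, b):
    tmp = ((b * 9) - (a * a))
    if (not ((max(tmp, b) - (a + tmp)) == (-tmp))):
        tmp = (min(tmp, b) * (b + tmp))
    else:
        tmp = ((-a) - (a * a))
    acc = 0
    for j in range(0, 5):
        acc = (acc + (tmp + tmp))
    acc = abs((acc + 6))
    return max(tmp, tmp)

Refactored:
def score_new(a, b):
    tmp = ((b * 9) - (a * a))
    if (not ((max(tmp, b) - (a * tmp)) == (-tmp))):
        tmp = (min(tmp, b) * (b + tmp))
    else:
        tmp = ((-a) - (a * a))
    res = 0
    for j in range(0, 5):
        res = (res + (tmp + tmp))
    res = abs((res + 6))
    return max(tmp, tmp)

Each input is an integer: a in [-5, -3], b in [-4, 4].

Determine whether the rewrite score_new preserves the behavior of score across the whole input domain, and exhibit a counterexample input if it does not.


Take a=-4, b=-4.
score: tmp becomes -52; next (not ((max(tmp, b) - (a + tmp)) == (-tmp))) evaluates to false; next tmp becomes -12; next acc becomes 0; next at j=0:; next acc becomes -24; next at j=1:; next acc becomes -48; next at j=2:; next acc becomes -72; next at j=3:; next acc becomes -96; next at j=4:; next acc becomes -120; next acc becomes 114; next final value -12
score_new: tmp becomes -52; next (not ((max(tmp, b) - (a * tmp)) == (-tmp))) evaluates to true; next tmp becomes 2912; next res becomes 0; next at j=0:; next res becomes 5824; next at j=1:; next res becomes 11648; next at j=2:; next res becomes 17472; next at j=3:; next res becomes 23296; next at j=4:; next res becomes 29120; next res becomes 29126; next final value 2912
-12 vs 2912 — the two versions disagree here.
verdict: not equivalent; witness: a=-4, b=-4


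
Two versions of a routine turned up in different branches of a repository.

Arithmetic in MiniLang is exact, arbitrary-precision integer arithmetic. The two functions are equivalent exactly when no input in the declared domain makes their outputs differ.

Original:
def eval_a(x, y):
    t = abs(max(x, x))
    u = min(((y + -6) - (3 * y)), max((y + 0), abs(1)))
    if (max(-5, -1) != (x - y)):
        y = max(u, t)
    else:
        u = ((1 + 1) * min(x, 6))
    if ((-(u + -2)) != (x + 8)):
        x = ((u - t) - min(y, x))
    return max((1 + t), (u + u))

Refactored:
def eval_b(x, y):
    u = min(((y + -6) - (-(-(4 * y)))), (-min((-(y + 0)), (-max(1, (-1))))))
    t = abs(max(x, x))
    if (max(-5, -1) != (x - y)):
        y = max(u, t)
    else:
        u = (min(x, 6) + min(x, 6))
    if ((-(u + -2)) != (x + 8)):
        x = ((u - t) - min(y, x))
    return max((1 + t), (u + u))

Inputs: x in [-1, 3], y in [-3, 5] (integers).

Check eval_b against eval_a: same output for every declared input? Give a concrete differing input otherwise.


Consider the input x=0, y=-3.
eval_a: t=0, then u=0, then (max(-5, -1) != (x - y)) is true, then y=0, then ((-(u + -2)) != (x + 8)) is true, then x=0, then returns 1
eval_b: u=1, then t=0, then (max(-5, -1) != (x - y)) is true, then y=1, then ((-(u + -2)) != (x + 8)) is true, then x=1, then returns 2
1 against 2: the behavior changed.
verdict: not equivalent; witness: x=0, y=-3


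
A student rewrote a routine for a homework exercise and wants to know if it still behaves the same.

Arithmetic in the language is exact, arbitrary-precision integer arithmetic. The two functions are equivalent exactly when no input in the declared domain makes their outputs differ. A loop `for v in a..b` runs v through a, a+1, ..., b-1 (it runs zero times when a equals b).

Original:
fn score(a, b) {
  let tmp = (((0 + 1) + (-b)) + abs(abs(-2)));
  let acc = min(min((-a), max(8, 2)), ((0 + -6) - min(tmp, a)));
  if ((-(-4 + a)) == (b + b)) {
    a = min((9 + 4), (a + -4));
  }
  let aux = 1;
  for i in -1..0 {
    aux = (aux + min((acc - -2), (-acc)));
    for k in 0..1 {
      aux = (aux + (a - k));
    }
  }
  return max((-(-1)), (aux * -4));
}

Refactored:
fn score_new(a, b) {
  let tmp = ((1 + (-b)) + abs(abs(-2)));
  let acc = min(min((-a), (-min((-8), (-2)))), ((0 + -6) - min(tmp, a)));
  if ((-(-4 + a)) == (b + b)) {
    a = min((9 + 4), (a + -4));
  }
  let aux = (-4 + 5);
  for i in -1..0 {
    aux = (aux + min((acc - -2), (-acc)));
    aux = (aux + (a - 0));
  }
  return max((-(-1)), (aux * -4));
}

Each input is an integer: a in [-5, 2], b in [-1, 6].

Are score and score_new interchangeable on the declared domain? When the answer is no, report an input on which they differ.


Changes here: local variable names differ, plus constant usage differs, plus statement counts differ, plus loop structure differs, plus min/max/abs usage differs; the full 64-point sweep finds no disagreement.
verdict: equivalent


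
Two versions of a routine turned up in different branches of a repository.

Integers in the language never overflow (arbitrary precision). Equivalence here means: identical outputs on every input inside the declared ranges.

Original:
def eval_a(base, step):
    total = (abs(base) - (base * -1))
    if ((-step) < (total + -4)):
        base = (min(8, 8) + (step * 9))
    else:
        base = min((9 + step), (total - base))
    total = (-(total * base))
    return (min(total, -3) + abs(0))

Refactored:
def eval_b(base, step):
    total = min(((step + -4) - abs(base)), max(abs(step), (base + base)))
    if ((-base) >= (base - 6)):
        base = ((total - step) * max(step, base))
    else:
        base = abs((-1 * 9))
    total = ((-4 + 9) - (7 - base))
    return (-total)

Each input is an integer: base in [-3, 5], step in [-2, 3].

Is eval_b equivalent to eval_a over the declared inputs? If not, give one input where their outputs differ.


There is a counterexample at base=-3, step=-2: -3 on one side, -12 on the other.
eval_a: total becomes 0; next ((-step) < (total + -4)) evaluates to false; next base becomes 3; next total becomes 0; next final value -3
eval_b: total becomes -9; next ((-base) >= (base - 6)) evaluates to true; next base becomes 14; next total becomes 12; next final value -12
verdict: not equivalent; witness: base=-3, step=-2


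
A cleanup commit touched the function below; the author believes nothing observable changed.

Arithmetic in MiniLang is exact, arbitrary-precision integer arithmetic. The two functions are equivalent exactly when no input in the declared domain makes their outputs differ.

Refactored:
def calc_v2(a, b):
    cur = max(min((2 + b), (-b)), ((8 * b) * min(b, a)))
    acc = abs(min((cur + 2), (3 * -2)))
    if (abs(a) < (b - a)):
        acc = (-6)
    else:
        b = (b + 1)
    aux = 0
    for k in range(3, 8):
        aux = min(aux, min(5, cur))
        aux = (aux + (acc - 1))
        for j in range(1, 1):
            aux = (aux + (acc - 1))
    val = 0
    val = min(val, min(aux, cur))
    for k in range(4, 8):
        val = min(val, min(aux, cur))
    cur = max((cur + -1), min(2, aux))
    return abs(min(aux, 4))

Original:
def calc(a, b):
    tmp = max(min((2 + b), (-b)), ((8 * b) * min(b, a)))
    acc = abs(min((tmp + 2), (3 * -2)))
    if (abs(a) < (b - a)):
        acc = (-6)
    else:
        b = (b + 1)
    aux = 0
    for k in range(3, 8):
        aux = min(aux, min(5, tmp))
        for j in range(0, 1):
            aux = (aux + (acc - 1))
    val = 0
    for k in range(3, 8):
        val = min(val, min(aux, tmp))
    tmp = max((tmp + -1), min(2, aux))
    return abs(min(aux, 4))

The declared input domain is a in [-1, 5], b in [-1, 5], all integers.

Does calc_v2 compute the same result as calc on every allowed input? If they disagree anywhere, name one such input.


Reading the diff, among the changes: loop structure differs; also arithmetic usage differs; also statement counts differ; also min/max/abs usage differs; also constant usage differs; also local variable names differ.
As a probe, take a=5, b=0: calc runs tmp = 0; acc = 6; (abs(a) < (b - a)) -> false; b = 1; aux = 0; [k=3]; aux = 0; [j=0]; aux = 5; [k=4]; aux = 0; [j=0]; aux = 5; [k=5]; aux = 0; [j=0]; aux = 5; [k=6]; aux = 0; [j=0]; aux = 5; [k=7]; aux = 0; [j=0]; aux = 5; val = 0; [k=3]; val = 0; [k=4]; val = 0; [k=5]; val = 0; [k=6]; val = 0; [k=7]; val = 0; tmp = 2; return 4; calc_v2 runs cur = 0; acc = 6; (abs(a) < (b - a)) -> false; b = 1; aux = 0; [k=3]; aux = 0; aux = 5; the j loop: no iterations; [k=4]; aux = 0; aux = 5; the j loop: no iterations; [k=5]; aux = 0; aux = 5; the j loop: no iterations; [k=6]; aux = 0; aux = 5; the j loop: no iterations; [k=7]; aux = 0; aux = 5; the j loop: no iterations; val = 0; val = 0; [k=4]; val = 0; [k=5]; val = 0; [k=6]; val = 0; [k=7]; val = 0; cur = 2; return 4; both end at 4.
Every one of the 49 inputs gives matching results.
verdict: equivalent


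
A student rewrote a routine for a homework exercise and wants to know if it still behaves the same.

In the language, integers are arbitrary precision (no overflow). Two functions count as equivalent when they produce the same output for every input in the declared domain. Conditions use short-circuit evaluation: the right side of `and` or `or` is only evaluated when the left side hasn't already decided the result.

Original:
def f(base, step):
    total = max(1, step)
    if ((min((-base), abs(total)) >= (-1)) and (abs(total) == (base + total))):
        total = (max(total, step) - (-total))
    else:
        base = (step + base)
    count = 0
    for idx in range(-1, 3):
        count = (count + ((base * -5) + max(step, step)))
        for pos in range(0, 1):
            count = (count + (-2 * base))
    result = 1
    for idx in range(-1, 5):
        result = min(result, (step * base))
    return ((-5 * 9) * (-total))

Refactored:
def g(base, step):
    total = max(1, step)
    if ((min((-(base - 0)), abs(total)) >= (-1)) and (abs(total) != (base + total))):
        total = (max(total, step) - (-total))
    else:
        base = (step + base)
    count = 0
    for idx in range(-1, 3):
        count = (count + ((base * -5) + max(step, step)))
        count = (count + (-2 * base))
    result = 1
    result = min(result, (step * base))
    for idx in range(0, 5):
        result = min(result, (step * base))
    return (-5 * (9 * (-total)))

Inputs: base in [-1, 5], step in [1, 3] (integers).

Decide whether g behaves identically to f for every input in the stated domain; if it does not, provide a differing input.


Evaluate both at base=-1, step=1.
f: total := 1 | ((min((-base), abs(total)) >= (-1)) and (abs(total) == (base + total))): false | base := 0 | count := 0 | iter idx=-1: | count := 1 | iter pos=0: | count := 1 | iter idx=0: | count := 2 | iter pos=0: | count := 2 | iter idx=1: | count := 3 | iter pos=0: | count := 3 | iter idx=2: | count := 4 | iter pos=0: | count := 4 | result := 1 | iter idx=-1: | result := 0 | iter idx=0: | result := 0 | iter idx=1: | result := 0 | iter idx=2: | result := 0 | iter idx=3: | result := 0 | iter idx=4: | result := 0 | result 45
g: total := 1 | ((min((-(base - 0)), abs(total)) >= (-1)) and (abs(total) != (base + total))): true | total := 2 | count := 0 | iter idx=-1: | count := 6 | count := 8 | iter idx=0: | count := 14 | count := 16 | iter idx=1: | count := 22 | count := 24 | iter idx=2: | count := 30 | count := 32 | result := 1 | result := -1 | iter idx=0: | result := -1 | iter idx=1: | result := -1 | iter idx=2: | result := -1 | iter idx=3: | result := -1 | iter idx=4: | result := -1 | result 90
45 != 90, so the rewrite changes behavior.
verdict: not equivalent; witness: base=-1, step=1


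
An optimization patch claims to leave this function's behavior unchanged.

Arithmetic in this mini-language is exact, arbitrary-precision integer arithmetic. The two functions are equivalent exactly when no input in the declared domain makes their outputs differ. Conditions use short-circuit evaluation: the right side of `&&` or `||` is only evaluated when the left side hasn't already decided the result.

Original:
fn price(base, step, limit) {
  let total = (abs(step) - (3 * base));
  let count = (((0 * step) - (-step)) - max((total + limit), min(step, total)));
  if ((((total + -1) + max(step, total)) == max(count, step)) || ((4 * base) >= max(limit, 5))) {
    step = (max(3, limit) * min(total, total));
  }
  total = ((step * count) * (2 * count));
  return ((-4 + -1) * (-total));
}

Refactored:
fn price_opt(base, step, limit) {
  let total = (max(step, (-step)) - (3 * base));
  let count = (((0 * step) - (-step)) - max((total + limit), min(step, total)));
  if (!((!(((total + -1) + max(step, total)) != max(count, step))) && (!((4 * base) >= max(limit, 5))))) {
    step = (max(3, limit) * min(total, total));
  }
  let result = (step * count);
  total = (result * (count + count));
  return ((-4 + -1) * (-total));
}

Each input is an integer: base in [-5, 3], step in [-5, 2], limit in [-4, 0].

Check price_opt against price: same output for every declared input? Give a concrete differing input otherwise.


At base=-5, step=-5, limit=-4: price gives -22050, price_opt gives 264600.
verdict: not equivalent; witness: base=-5, step=-5, limit=-4


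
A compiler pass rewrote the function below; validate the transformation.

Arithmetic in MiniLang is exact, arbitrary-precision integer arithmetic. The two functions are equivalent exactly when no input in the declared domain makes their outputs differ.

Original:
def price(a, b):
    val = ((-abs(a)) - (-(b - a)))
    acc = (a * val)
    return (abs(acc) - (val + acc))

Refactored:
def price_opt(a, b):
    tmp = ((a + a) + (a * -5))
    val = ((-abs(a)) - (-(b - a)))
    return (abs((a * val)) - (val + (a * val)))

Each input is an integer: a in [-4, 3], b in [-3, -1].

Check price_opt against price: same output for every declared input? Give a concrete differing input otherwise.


The two versions differ — the changes include constant usage differs; local variable names differ; arithmetic usage differs.
Tracing a=2, b=-3: price: val=-7, then acc=-14, then returns 35 | price_opt: tmp=-6, then val=-7, then returns 35 — matching result 35.
Every one of the 24 inputs gives matching results.
verdict: equivalent


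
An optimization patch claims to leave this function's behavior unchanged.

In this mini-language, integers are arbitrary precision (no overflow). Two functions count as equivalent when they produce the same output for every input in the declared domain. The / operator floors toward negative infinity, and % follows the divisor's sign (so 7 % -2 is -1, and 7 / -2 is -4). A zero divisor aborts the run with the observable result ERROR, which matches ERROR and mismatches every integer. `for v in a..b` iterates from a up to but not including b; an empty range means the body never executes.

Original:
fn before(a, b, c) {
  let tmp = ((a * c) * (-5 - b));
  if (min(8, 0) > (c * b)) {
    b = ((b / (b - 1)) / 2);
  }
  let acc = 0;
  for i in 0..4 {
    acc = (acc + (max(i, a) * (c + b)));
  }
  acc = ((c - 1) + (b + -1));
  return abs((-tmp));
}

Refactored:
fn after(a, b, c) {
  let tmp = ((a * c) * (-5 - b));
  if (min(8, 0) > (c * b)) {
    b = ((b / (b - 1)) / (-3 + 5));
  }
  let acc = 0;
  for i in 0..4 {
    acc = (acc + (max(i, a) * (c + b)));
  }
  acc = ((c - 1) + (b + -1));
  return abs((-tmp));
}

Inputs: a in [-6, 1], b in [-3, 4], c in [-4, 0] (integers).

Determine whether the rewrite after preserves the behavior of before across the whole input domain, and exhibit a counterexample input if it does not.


Comparing the listings, the differences include: constant usage differs; arithmetic usage differs.
One worked example (a=-2, b=-2, c=-2) — before: tmp=-12, then (min(8, 0) > (c * b)) is false, then acc=0, then (i=0), then acc=0, then (i=1), then acc=-4, then (i=2), then acc=-12, then (i=3), then acc=-24, then acc=-6, then returns 12; after: tmp=-12, then (min(8, 0) > (c * b)) is false, then acc=0, then (i=0), then acc=0, then (i=1), then acc=-4, then (i=2), then acc=-12, then (i=3), then acc=-24, then acc=-6, then returns 12; agreement on 12.
Every one of the 320 inputs gives matching results.
verdict: equivalent


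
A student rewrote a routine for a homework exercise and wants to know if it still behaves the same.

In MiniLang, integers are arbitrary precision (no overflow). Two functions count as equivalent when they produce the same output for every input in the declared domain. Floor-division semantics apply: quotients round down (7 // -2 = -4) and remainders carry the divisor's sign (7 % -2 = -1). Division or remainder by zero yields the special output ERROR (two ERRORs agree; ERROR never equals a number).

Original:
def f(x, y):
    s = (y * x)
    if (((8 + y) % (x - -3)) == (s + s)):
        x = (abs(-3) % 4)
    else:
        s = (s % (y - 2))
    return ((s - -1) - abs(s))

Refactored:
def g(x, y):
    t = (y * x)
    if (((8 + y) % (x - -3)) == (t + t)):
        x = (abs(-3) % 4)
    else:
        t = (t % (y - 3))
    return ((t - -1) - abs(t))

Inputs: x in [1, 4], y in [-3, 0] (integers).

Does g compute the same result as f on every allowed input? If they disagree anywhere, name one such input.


At x=2, y=-3: f gives -1, g gives 1.
verdict: not equivalent; witness: x=2, y=-3


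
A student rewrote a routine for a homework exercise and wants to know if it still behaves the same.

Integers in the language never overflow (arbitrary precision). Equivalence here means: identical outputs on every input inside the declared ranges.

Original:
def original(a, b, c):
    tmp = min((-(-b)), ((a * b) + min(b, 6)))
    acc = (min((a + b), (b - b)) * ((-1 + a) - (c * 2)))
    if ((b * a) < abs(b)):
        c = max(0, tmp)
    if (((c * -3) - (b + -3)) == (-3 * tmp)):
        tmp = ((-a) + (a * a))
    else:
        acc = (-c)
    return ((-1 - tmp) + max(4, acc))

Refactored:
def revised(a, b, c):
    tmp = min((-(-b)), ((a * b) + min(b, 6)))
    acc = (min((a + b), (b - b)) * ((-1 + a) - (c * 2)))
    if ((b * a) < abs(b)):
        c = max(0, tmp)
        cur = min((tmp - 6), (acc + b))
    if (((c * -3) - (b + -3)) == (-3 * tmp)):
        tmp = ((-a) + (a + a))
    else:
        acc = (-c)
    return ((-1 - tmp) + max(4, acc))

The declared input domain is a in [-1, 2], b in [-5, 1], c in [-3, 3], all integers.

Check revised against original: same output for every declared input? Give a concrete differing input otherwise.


These are not equivalent — on a=-1, b=-3, c=-1 the outputs split (1 vs 4).
original: tmp := -3 | acc := 0 | ((b * a) < abs(b)): false | (((c * -3) - (b + -3)) == (-3 * tmp)): true | tmp := 2 | result 1
revised: tmp := -3 | acc := 0 | ((b * a) < abs(b)): false | (((c * -3) - (b + -3)) == (-3 * tmp)): true | tmp := -1 | result 4
verdict: not equivalent; witness: a=-1, b=-3, c=-1


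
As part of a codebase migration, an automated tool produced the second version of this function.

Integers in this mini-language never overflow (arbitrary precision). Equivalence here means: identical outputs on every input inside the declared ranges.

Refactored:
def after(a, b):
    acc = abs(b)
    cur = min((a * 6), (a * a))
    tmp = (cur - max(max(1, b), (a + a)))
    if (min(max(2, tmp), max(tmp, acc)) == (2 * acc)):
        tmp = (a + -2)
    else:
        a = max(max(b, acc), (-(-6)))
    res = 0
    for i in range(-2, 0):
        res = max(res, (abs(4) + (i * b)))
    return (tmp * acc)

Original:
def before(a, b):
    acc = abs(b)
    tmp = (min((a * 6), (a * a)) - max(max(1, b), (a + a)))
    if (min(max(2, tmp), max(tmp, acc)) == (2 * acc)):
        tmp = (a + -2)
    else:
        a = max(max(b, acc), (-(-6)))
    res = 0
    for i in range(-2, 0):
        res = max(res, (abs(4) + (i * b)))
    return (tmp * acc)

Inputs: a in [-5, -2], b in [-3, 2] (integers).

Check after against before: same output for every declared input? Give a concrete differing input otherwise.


Side by side, the visible changes include: local variable names differ; and statement counts differ.
Spot check at a=-5, b=1 — before: acc := 1 | tmp := -31 | (min(max(2, tmp), max(tmp, acc)) == (2 * acc)): false | a := 6 | res := 0 | iter i=-2: | res := 2 | iter i=-1: | res := 3 | result -31. after: acc := 1 | cur := -30 | tmp := -31 | (min(max(2, tmp), max(tmp, acc)) == (2 * acc)): false | a := 6 | res := 0 | iter i=-2: | res := 2 | iter i=-1: | res := 3 | result -31. Both give -31.
Checked all 24 inputs in the declared domain: the outputs agree on every one.
verdict: equivalent


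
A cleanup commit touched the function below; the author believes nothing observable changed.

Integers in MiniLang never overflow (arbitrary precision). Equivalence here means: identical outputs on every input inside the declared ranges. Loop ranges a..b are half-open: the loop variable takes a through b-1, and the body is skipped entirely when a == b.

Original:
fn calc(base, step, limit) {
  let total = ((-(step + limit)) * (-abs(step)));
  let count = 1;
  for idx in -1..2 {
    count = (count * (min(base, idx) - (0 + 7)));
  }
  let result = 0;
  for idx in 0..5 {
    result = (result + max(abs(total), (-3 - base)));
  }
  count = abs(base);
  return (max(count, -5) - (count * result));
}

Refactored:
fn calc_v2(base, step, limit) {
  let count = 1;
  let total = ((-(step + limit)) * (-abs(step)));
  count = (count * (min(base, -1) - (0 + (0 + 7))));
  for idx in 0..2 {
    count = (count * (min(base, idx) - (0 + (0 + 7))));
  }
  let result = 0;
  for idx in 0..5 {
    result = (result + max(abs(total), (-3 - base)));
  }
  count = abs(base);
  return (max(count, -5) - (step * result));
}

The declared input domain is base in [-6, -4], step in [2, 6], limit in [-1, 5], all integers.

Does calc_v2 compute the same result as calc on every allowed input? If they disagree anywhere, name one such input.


The rewrite breaks on base=-6, step=2, limit=-1, where the results are -84 and -24.
calc: total=2, then count=1, then (idx=-1), then count=-13, then (idx=0), then count=169, then (idx=1), then count=-2197, then result=0, then (idx=0), then result=3, then (idx=1), then result=6, then (idx=2), then result=9, then (idx=3), then result=12, then (idx=4), then result=15, then count=6, then returns -84
calc_v2: count=1, then total=2, then count=-13, then (idx=0), then count=169, then (idx=1), then count=-2197, then result=0, then (idx=0), then result=3, then (idx=1), then result=6, then (idx=2), then result=9, then (idx=3), then result=12, then (idx=4), then result=15, then count=6, then returns -24
verdict: not equivalent; witness: base=-6, step=2, limit=-1


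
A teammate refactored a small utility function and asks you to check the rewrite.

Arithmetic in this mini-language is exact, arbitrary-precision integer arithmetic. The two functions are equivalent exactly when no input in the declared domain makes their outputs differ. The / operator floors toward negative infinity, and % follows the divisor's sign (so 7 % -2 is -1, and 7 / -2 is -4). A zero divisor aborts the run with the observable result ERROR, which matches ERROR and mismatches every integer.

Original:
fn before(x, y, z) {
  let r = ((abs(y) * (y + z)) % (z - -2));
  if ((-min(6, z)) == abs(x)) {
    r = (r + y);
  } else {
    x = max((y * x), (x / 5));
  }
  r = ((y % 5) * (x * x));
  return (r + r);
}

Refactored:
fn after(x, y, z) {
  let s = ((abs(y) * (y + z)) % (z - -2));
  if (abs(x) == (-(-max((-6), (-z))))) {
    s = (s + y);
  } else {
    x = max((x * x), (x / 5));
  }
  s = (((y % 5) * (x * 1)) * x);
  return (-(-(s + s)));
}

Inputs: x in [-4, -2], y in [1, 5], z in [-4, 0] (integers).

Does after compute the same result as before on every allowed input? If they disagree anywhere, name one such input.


There is a counterexample at x=-4, y=1, z=-3: 2 on one side, 512 on the other.
before: r becomes 0; next ((-min(6, z)) == abs(x)) evaluates to false; next x becomes -1; next r becomes 1; next final value 2
after: s becomes 0; next (abs(x) == (-(-max((-6), (-z))))) evaluates to false; next x becomes 16; next s becomes 256; next final value 512
verdict: not equivalent; witness: x=-4, y=1, z=-3


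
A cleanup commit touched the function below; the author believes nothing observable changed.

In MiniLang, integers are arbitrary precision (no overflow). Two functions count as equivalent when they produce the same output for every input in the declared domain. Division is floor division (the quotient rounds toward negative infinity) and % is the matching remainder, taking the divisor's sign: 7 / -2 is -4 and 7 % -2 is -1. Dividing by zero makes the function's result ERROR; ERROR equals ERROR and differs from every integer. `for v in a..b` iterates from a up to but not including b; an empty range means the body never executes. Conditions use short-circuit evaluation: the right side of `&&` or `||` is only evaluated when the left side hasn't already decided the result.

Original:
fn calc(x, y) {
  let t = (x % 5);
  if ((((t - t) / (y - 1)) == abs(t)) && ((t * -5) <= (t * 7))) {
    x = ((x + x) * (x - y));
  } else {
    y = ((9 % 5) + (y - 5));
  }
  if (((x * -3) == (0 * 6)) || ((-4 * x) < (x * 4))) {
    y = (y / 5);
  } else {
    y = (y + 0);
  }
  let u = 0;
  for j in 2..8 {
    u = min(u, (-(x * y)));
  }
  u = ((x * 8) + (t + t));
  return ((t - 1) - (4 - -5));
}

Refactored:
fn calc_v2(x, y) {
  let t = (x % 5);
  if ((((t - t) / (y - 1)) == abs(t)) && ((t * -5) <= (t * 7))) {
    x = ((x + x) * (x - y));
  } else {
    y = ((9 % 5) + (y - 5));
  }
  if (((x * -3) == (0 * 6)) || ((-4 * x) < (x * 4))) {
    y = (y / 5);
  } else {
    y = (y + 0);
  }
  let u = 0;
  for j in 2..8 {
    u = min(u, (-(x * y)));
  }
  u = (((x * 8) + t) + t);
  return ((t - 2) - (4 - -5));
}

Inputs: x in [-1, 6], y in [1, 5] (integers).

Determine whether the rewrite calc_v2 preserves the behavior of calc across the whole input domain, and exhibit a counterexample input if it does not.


The rewrite breaks on x=-1, y=2, where the results are -6 and -7.
calc: t becomes 4; next ((((t - t) / (y - 1)) == abs(t)) && ((t * -5) <= (t * 7))) evaluates to false; next y becomes 1; next (((x * -3) == (0 * 6)) || ((-4 * x) < (x * 4))) evaluates to false; next y becomes 1; next u becomes 0; next at j=2:; next u becomes 0; next at j=3:; next u becomes 0; next at j=4:; next u becomes 0; next at j=5:; next u becomes 0; next at j=6:; next u becomes 0; next at j=7:; next u becomes 0; next u becomes 0; next final value -6
calc_v2: t becomes 4; next ((((t - t) / (y - 1)) == abs(t)) && ((t * -5) <= (t * 7))) evaluates to false; next y becomes 1; next (((x * -3) == (0 * 6)) || ((-4 * x) < (x * 4))) evaluates to false; next y becomes 1; next u becomes 0; next at j=2:; next u becomes 0; next at j=3:; next u becomes 0; next at j=4:; next u becomes 0; next at j=5:; next u becomes 0; next at j=6:; next u becomes 0; next at j=7:; next u becomes 0; next u becomes 0; next final value -7
verdict: not equivalent; witness: x=-1, y=2


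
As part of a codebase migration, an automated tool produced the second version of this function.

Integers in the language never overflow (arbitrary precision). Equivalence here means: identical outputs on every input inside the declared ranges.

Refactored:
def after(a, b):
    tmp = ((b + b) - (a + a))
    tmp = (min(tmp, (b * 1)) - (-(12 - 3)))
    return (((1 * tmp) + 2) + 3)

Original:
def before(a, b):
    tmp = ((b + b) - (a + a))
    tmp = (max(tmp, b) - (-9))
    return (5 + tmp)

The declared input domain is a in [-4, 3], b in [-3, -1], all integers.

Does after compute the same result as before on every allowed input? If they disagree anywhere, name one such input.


The rewrite breaks on a=-4, b=-3, where the results are 16 and 11.
before: tmp=2, then tmp=11, then returns 16
after: tmp=2, then tmp=6, then returns 11
verdict: not equivalent; witness: a=-4, b=-3


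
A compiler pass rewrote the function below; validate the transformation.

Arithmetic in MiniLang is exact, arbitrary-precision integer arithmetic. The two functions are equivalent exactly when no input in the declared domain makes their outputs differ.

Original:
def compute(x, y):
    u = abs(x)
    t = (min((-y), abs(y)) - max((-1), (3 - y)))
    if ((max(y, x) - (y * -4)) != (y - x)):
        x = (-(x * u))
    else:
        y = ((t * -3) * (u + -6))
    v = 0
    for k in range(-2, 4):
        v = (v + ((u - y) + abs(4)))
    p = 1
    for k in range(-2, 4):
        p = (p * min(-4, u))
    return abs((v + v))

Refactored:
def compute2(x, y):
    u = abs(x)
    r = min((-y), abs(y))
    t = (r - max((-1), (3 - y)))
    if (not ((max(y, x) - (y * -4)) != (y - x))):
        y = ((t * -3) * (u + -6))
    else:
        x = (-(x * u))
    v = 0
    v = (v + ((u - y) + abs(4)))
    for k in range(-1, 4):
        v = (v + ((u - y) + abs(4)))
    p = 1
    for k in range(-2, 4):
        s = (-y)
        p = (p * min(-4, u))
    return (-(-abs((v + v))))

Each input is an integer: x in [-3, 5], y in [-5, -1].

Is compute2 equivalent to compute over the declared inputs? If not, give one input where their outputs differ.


Changes here: statement counts differ, plus constant usage differs, plus boolean connective usage differs, plus loop structure differs, plus arithmetic usage differs, plus min/max/abs usage differs, plus local variable names differ; the full 45-point sweep finds no disagreement.
verdict: equivalent


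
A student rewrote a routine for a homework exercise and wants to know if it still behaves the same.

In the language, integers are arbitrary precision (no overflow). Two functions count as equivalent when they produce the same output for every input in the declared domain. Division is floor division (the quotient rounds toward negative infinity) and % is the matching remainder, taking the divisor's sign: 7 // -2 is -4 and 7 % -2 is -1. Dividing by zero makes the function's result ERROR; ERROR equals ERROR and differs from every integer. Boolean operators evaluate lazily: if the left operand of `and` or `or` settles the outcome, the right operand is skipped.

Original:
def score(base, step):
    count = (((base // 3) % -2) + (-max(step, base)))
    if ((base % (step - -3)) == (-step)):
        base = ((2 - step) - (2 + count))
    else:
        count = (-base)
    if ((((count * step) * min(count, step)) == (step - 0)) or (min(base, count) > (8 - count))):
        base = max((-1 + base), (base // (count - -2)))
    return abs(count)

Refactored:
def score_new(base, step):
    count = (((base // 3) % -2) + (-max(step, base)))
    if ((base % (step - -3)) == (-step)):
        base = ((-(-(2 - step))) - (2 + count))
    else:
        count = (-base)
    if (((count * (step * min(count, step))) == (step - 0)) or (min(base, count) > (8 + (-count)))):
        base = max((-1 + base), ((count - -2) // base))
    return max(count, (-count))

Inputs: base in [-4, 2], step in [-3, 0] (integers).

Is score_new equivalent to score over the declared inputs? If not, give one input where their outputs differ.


There is a counterexample at base=0, step=0: 0 on one side, ERROR on the other.
score: count = 0; ((base % (step - -3)) == (-step)) -> true; base = 0; ((((count * step) * min(count, step)) == (step - 0)) or (min(base, count) > (8 - count))) -> true; base = 0; return 0
score_new: count = 0; ((base % (step - -3)) == (-step)) -> true; base = 0; (((count * (step * min(count, step))) == (step - 0)) or (min(base, count) > (8 + (-count)))) -> true; division by zero -> ERROR
verdict: not equivalent; witness: base=0, step=0


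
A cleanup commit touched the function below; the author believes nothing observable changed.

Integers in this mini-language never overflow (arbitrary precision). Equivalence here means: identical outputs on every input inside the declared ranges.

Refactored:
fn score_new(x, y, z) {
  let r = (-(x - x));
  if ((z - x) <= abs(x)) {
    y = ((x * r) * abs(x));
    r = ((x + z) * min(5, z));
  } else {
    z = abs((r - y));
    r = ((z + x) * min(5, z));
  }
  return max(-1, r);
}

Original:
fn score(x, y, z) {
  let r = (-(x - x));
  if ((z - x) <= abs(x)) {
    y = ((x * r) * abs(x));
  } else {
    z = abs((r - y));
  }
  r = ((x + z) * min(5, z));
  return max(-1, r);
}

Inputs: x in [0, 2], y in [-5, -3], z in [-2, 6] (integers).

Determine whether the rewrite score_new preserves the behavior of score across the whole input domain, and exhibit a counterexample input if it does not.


Side by side, the visible changes include: min/max/abs usage differs; statement counts differ; arithmetic usage differs; constant usage differs.
Spot check at x=1, y=-3, z=4 — score: r=0, then ((z - x) <= abs(x)) is false, then z=3, then r=12, then returns 12. score_new: r=0, then ((z - x) <= abs(x)) is false, then z=3, then r=12, then returns 12. Both give 12.
Checked all 81 inputs in the declared domain: the outputs agree on every one.
verdict: equivalent


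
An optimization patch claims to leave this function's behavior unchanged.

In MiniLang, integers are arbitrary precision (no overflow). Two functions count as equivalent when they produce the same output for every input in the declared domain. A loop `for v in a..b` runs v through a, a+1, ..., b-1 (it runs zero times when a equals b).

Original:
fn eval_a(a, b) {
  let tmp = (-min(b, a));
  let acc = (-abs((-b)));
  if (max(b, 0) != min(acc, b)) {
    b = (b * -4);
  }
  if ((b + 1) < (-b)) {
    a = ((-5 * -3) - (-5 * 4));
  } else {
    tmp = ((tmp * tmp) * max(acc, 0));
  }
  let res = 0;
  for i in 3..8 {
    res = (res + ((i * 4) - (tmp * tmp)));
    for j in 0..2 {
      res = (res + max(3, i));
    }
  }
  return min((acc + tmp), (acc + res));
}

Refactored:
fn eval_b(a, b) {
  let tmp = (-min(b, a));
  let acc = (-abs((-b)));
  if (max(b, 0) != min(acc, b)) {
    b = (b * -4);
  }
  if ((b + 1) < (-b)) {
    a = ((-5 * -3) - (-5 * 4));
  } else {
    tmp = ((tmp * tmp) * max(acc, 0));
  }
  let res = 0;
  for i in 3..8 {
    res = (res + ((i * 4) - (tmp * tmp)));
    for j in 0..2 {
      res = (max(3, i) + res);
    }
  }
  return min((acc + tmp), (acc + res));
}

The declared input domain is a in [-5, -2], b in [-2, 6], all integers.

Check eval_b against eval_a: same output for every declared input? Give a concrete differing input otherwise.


Although same computation, different form, 36/36 inputs agree.
verdict: equivalent


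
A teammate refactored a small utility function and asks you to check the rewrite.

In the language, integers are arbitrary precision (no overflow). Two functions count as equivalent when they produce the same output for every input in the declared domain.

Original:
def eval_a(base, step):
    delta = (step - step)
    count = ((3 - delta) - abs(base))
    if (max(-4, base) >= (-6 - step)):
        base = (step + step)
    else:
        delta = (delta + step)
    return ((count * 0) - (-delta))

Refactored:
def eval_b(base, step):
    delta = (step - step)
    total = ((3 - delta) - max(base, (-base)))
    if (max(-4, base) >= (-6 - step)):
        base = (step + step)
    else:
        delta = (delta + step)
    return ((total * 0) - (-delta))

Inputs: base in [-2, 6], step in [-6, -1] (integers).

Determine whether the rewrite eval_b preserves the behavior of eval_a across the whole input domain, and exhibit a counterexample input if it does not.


Although min/max/abs usage differs, and local variable names differ, 54/54 inputs agree.
verdict: equivalent
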